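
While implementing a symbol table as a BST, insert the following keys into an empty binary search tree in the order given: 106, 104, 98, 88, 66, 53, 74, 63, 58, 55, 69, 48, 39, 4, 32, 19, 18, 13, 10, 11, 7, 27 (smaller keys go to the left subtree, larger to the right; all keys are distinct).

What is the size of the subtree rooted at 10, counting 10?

Insert 106: tree is empty, so 106 becomes the root.
Insert 104: 104 < 106 → go left. Place as left child of 106.
Insert 98: 98 < 106 → go left; 98 < 104 → go left. Place as left child of 104.
Insert 88: 88 < 106 → go left; 88 < 104 → go left; 88 < 98 → go left. Place as left child of 98.
Insert 66: 66 < 106 → go left; 66 < 104 → go left; 66 < 98 → go left; 66 < 88 → go left. Place as left child of 88.
Insert 53: 53 < 106 → go left; 53 < 104 → go left; 53 < 98 → go left; 53 < 88 → go left; 53 < 66 → go left. Place as left child of 66.
Insert 74: 74 < 106 → go left; 74 < 104 → go left; 74 < 98 → go left; 74 < 88 → go left; 74 > 66 → go right. Place as right child of 66.
Insert 63: 63 < 106 → go left; 63 < 104 → go left; 63 < 98 → go left; 63 < 88 → go left; 63 < 66 → go left; 63 > 53 → go right. Place as right child of 53.
Insert 58: 58 < 106 → go left; 58 < 104 → go left; 58 < 98 → go left; 58 < 88 → go left; 58 < 66 → go left; 58 > 53 → go right; 58 < 63 → go left. Place as left child of 63.
Insert 55: 55 < 106 → go left; 55 < 104 → go left; 55 < 98 → go left; 55 < 88 → go left; 55 < 66 → go left; 55 > 53 → go right; 55 < 63 → go left; 55 < 58 → go left. Place as left child of 58.
Insert 69: 69 < 106 → go left; 69 < 104 → go left; 69 < 98 → go left; 69 < 88 → go left; 69 > 66 → go right; 69 < 74 → go left. Place as left child of 74.
Insert 48: 48 < 106 → go left; 48 < 104 → go left; 48 < 98 → go left; 48 < 88 → go left; 48 < 66 → go left; 48 < 53 → go left. Place as left child of 53.
Insert 39: 39 < 106 → go left; 39 < 104 → go left; 39 < 98 → go left; 39 < 88 → go left; 39 < 66 → go left; 39 < 53 → go left; 39 < 48 → go left. Place as left child of 48.
Insert 4: 4 < 106 → go left; 4 < 104 → go left; 4 < 98 → go left; 4 < 88 → go left; 4 < 66 → go left; 4 < 53 → go left; 4 < 48 → go left; 4 < 39 → go left. Place as left child of 39.
Insert 32: 32 < 106 → go left; 32 < 104 → go left; 32 < 98 → go left; 32 < 88 → go left; 32 < 66 → go left; 32 < 53 → go left; 32 < 48 → go left; 32 < 39 → go left; 32 > 4 → go right. Place as right child of 4.
Insert 19: 19 < 106 → go left; 19 < 104 → go left; 19 < 98 → go left; 19 < 88 → go left; 19 < 66 → go left; 19 < 53 → go left; 19 < 48 → go left; 19 < 39 → go left; 19 > 4 → go right; 19 < 32 → go left. Place as left child of 32.
Insert 18: 18 < 106 → go left; 18 < 104 → go left; 18 < 98 → go left; 18 < 88 → go left; 18 < 66 → go left; 18 < 53 → go left; 18 < 48 → go left; 18 < 39 → go left; 18 > 4 → go right; 18 < 32 → go left; 18 < 19 → go left. Place as left child of 19.
Insert 13: 13 < 106 → go left; 13 < 104 → go left; 13 < 98 → go left; 13 < 88 → go left; 13 < 66 → go left; 13 < 53 → go left; 13 < 48 → go left; 13 < 39 → go left; 13 > 4 → go right; 13 < 32 → go left; 13 < 19 → go left; 13 < 18 → go left. Place as left child of 18.
Insert 10: 10 < 106 → go left; 10 < 104 → go left; 10 < 98 → go left; 10 < 88 → go left; 10 < 66 → go left; 10 < 53 → go left; 10 < 48 → go left; 10 < 39 → go left; 10 > 4 → go right; 10 < 32 → go left; 10 < 19 → go left; 10 < 18 → go left; 10 < 13 → go left. Place as left child of 13.
Insert 11: 11 < 106 → go left; 11 < 104 → go left; 11 < 98 → go left; 11 < 88 → go left; 11 < 66 → go left; 11 < 53 → go left; 11 < 48 → go left; 11 < 39 → go left; 11 > 4 → go right; 11 < 32 → go left; 11 < 19 → go left; 11 < 18 → go left; 11 < 13 → go left; 11 > 10 → go right. Place as right child of 10.
Insert 7: 7 < 106 → go left; 7 < 104 → go left; 7 < 98 → go left; 7 < 88 → go left; 7 < 66 → go left; 7 < 53 → go left; 7 < 48 → go left; 7 < 39 → go left; 7 > 4 → go right; 7 < 32 → go left; 7 < 19 → go left; 7 < 18 → go left; 7 < 13 → go left; 7 < 10 → go left. Place as left child of 10.
Insert 27: 27 < 106 → go left; 27 < 104 → go left; 27 < 98 → go left; 27 < 88 → go left; 27 < 66 → go left; 27 < 53 → go left; 27 < 48 → go left; 27 < 39 → go left; 27 > 4 → go right; 27 < 32 → go left; 27 > 19 → go right. Place as right child of 19.

Subtree rooted at 10 contains: 10, 7, 11 — 3 nodes.

3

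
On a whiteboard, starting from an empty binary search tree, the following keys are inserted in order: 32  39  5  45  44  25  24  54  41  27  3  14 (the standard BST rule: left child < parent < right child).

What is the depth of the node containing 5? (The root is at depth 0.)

Insert 32: tree is empty, so 32 becomes the root.
Insert 39: 39 > 32 → go right. Place as right child of 32.
Insert 5: 5 < 32 → go left. Place as left child of 32.
Insert 45: 45 > 32 → go right; 45 > 39 → go right. Place as right child of 39.
Insert 44: 44 > 32 → go right; 44 > 39 → go right; 44 < 45 → go left. Place as left child of 45.
Insert 25: 25 < 32 → go left; 25 > 5 → go right. Place as right child of 5.
Insert 24: 24 < 32 → go left; 24 > 5 → go right; 24 < 25 → go left. Place as left child of 25.
Insert 54: 54 > 32 → go right; 54 > 39 → go right; 54 > 45 → go right. Place as right child of 45.
Insert 41: 41 > 32 → go right; 41 > 39 → go right; 41 < 45 → go left; 41 < 44 → go left. Place as left child of 44.
Insert 27: 27 < 32 → go left; 27 > 5 → go right; 27 > 25 → go right. Place as right child of 25.
Insert 3: 3 < 32 → go left; 3 < 5 → go left. Place as left child of 5.
Insert 14: 14 < 32 → go left; 14 > 5 → go right; 14 < 25 → go left; 14 < 24 → go left. Place as left child of 24.

Path to 5: 32 → 5, which is 1 edge.

1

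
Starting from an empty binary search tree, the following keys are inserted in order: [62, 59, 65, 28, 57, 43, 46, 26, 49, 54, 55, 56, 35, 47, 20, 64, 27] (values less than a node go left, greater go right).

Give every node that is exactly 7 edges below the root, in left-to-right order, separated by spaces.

47 54

62: root
59: left child of 62 (depth 1)
65: right child of 62 (depth 1)
28: left child of 59 (depth 2)
57: right child of 28 (depth 3)
43: left child of 57 (depth 4)
46: right child of 43 (depth 5)
26: left child of 28 (depth 3)
49: right child of 46 (depth 6)
54: right child of 49 (depth 7)
55: right child of 54 (depth 8)
56: right child of 55 (depth 9)
35: left child of 43 (depth 5)
47: left child of 49 (depth 7)
20: left child of 26 (depth 4)
64: left child of 65 (depth 2)
27: right child of 26 (depth 4)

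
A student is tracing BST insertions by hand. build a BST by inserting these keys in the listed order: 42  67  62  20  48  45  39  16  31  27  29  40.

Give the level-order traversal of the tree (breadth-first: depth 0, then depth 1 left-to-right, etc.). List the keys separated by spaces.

42 20 67 16 39 62 31 40 48 27 45 29

Resulting structure (node: left, right):
  42: L=20, R=67
  67: L=62, R=–
  62: L=48, R=–
  20: L=16, R=39
  48: L=45, R=–
  45: L=–, R=–
  39: L=31, R=40
  16: L=–, R=–
  31: L=27, R=–
  27: L=–, R=29
  29: L=–, R=–
  40: L=–, R=–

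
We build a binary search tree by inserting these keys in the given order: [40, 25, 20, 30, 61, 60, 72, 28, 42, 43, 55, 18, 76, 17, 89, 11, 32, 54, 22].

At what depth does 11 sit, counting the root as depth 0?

Insert 40: tree is empty, so 40 becomes the root.
Insert 25: 25 < 40 → go left. Place as left child of 40.
Insert 20: 20 < 40 → go left; 20 < 25 → go left. Place as left child of 25.
Insert 30: 30 < 40 → go left; 30 > 25 → go right. Place as right child of 25.
Insert 61: 61 > 40 → go right. Place as right child of 40.
Insert 60: 60 > 40 → go right; 60 < 61 → go left. Place as left child of 61.
Insert 72: 72 > 40 → go right; 72 > 61 → go right. Place as right child of 61.
Insert 28: 28 < 40 → go left; 28 > 25 → go right; 28 < 30 → go left. Place as left child of 30.
Insert 42: 42 > 40 → go right; 42 < 61 → go left; 42 < 60 → go left. Place as left child of 60.
Insert 43: 43 > 40 → go right; 43 < 61 → go left; 43 < 60 → go left; 43 > 42 → go right. Place as right child of 42.
Insert 55: 55 > 40 → go right; 55 < 61 → go left; 55 < 60 → go left; 55 > 42 → go right; 55 > 43 → go right. Place as right child of 43.
Insert 18: 18 < 40 → go left; 18 < 25 → go left; 18 < 20 → go left. Place as left child of 20.
Insert 76: 76 > 40 → go right; 76 > 61 → go right; 76 > 72 → go right. Place as right child of 72.
Insert 17: 17 < 40 → go left; 17 < 25 → go left; 17 < 20 → go left; 17 < 18 → go left. Place as left child of 18.
Insert 89: 89 > 40 → go right; 89 > 61 → go right; 89 > 72 → go right; 89 > 76 → go right. Place as right child of 76.
Insert 11: 11 < 40 → go left; 11 < 25 → go left; 11 < 20 → go left; 11 < 18 → go left; 11 < 17 → go left. Place as left child of 17.
Insert 32: 32 < 40 → go left; 32 > 25 → go right; 32 > 30 → go right. Place as right child of 30.
Insert 54: 54 > 40 → go right; 54 < 61 → go left; 54 < 60 → go left; 54 > 42 → go right; 54 > 43 → go right; 54 < 55 → go left. Place as left child of 55.
Insert 22: 22 < 40 → go left; 22 < 25 → go left; 22 > 20 → go right. Place as right child of 20.

Path to 11: 40 → 25 → 20 → 18 → 17 → 11, which is 5 edges.

5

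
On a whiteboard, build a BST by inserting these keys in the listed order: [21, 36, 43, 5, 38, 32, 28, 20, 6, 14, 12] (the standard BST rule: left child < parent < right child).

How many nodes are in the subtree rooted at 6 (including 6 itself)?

3

21: root
36: right child of 21 (depth 1)
43: right child of 36 (depth 2)
5: left child of 21 (depth 1)
38: left child of 43 (depth 3)
32: left child of 36 (depth 2)
28: left child of 32 (depth 3)
20: right child of 5 (depth 2)
6: left child of 20 (depth 3)
14: right child of 6 (depth 4)
12: left child of 14 (depth 5)

Subtree rooted at 6 contains: 6, 14, 12 — 3 nodes.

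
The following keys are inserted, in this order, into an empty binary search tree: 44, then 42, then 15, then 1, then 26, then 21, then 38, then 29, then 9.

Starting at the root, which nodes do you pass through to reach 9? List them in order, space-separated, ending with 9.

44 42 15 1 9

44: root
42: left child of 44 (depth 1)
15: left child of 42 (depth 2)
1: left child of 15 (depth 3)
26: right child of 15 (depth 3)
21: left child of 26 (depth 4)
38: right child of 26 (depth 4)
29: left child of 38 (depth 5)
9: right child of 1 (depth 4)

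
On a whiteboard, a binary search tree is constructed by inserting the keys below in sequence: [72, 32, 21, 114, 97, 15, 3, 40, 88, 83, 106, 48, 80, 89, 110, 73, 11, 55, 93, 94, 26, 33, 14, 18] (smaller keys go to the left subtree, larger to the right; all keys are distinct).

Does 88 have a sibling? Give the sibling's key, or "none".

Insert 72: tree is empty, so 72 becomes the root.
Insert 32: 32 < 72 → go left. Place as left child of 72.
Insert 21: 21 < 72 → go left; 21 < 32 → go left. Place as left child of 32.
Insert 114: 114 > 72 → go right. Place as right child of 72.
Insert 97: 97 > 72 → go right; 97 < 114 → go left. Place as left child of 114.
Insert 15: 15 < 72 → go left; 15 < 32 → go left; 15 < 21 → go left. Place as left child of 21.
Insert 3: 3 < 72 → go left; 3 < 32 → go left; 3 < 21 → go left; 3 < 15 → go left. Place as left child of 15.
Insert 40: 40 < 72 → go left; 40 > 32 → go right. Place as right child of 32.
Insert 88: 88 > 72 → go right; 88 < 114 → go left; 88 < 97 → go left. Place as left child of 97.
Insert 83: 83 > 72 → go right; 83 < 114 → go left; 83 < 97 → go left; 83 < 88 → go left. Place as left child of 88.
Insert 106: 106 > 72 → go right; 106 < 114 → go left; 106 > 97 → go right. Place as right child of 97.
Insert 48: 48 < 72 → go left; 48 > 32 → go right; 48 > 40 → go right. Place as right child of 40.
Insert 80: 80 > 72 → go right; 80 < 114 → go left; 80 < 97 → go left; 80 < 88 → go left; 80 < 83 → go left. Place as left child of 83.
Insert 89: 89 > 72 → go right; 89 < 114 → go left; 89 < 97 → go left; 89 > 88 → go right. Place as right child of 88.
Insert 110: 110 > 72 → go right; 110 < 114 → go left; 110 > 97 → go right; 110 > 106 → go right. Place as right child of 106.
Insert 73: 73 > 72 → go right; 73 < 114 → go left; 73 < 97 → go left; 73 < 88 → go left; 73 < 83 → go left; 73 < 80 → go left. Place as left child of 80.
Insert 11: 11 < 72 → go left; 11 < 32 → go left; 11 < 21 → go left; 11 < 15 → go left; 11 > 3 → go right. Place as right child of 3.
Insert 55: 55 < 72 → go left; 55 > 32 → go right; 55 > 40 → go right; 55 > 48 → go right. Place as right child of 48.
Insert 93: 93 > 72 → go right; 93 < 114 → go left; 93 < 97 → go left; 93 > 88 → go right; 93 > 89 → go right. Place as right child of 89.
Insert 94: 94 > 72 → go right; 94 < 114 → go left; 94 < 97 → go left; 94 > 88 → go right; 94 > 89 → go right; 94 > 93 → go right. Place as right child of 93.
Insert 26: 26 < 72 → go left; 26 < 32 → go left; 26 > 21 → go right. Place as right child of 21.
Insert 33: 33 < 72 → go left; 33 > 32 → go right; 33 < 40 → go left. Place as left child of 40.
Insert 14: 14 < 72 → go left; 14 < 32 → go left; 14 < 21 → go left; 14 < 15 → go left; 14 > 3 → go right; 14 > 11 → go right. Place as right child of 11.
Insert 18: 18 < 72 → go left; 18 < 32 → go left; 18 < 21 → go left; 18 > 15 → go right. Place as right child of 15.

88's parent is 97; the other child of 97 is 106.

106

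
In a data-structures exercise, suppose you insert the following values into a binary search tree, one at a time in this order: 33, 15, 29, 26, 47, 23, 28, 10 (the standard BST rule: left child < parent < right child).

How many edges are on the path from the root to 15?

Resulting structure (node: left, right):
  33: L=15, R=47
  15: L=10, R=29
  29: L=26, R=–
  26: L=23, R=28
  47: L=–, R=–
  23: L=–, R=–
  28: L=–, R=–
  10: L=–, R=–

Path to 15: 33 → 15, which is 1 edge.

1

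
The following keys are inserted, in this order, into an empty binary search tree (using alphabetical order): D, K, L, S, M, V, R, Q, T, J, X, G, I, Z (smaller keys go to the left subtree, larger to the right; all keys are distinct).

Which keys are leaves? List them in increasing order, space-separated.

D: root
K: right child of D (depth 1)
L: right child of K (depth 2)
S: right child of L (depth 3)
M: left child of S (depth 4)
V: right child of S (depth 4)
R: right child of M (depth 5)
Q: left child of R (depth 6)
T: left child of V (depth 5)
J: left child of K (depth 2)
X: right child of V (depth 5)
G: left child of J (depth 3)
I: right child of G (depth 4)
Z: right child of X (depth 6)

I Q T Z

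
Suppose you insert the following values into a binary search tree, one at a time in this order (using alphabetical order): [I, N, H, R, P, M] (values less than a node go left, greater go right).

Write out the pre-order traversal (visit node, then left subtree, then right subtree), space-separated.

I H N M R P

Insert I: tree is empty, so I becomes the root.
Insert N: N > I → go right. Place as right child of I.
Insert H: H < I → go left. Place as left child of I.
Insert R: R > I → go right; R > N → go right. Place as right child of N.
Insert P: P > I → go right; P > N → go right; P < R → go left. Place as left child of R.
Insert M: M > I → go right; M < N → go left. Place as left child of N.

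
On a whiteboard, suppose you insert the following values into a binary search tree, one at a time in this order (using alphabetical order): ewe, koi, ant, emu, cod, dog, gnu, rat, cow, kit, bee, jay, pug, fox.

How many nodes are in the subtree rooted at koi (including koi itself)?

7

Resulting structure (node: left, right):
  ewe: L=ant, R=koi
  koi: L=gnu, R=rat
  ant: L=–, R=emu
  emu: L=cod, R=–
  cod: L=bee, R=dog
  dog: L=cow, R=–
  gnu: L=fox, R=kit
  rat: L=pug, R=–
  cow: L=–, R=–
  kit: L=jay, R=–
  bee: L=–, R=–
  jay: L=–, R=–
  pug: L=–, R=–
  fox: L=–, R=–

Subtree rooted at koi contains: koi, gnu, fox, kit, jay, rat, pug — 7 nodes.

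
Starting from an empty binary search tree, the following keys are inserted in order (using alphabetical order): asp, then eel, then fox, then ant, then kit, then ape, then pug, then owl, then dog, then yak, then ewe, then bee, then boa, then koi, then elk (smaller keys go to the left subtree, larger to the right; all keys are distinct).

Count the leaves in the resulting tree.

asp: root
eel: right child of asp (depth 1)
fox: right child of eel (depth 2)
ant: left child of asp (depth 1)
kit: right child of fox (depth 3)
ape: right child of ant (depth 2)
pug: right child of kit (depth 4)
owl: left child of pug (depth 5)
dog: left child of eel (depth 2)
yak: right child of pug (depth 5)
ewe: left child of fox (depth 3)
bee: left child of dog (depth 3)
boa: right child of bee (depth 4)
koi: left child of owl (depth 6)
elk: left child of ewe (depth 4)

Leaves: ape, boa, elk, koi, yak — 5 in total.

5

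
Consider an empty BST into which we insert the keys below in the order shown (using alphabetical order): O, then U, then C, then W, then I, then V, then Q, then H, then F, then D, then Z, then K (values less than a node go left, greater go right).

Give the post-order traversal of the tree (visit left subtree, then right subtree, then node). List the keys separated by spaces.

D F H K I C Q V Z W U O

O: root
U: right child of O (depth 1)
C: left child of O (depth 1)
W: right child of U (depth 2)
I: right child of C (depth 2)
V: left child of W (depth 3)
Q: left child of U (depth 2)
H: left child of I (depth 3)
F: left child of H (depth 4)
D: left child of F (depth 5)
Z: right child of W (depth 3)
K: right child of I (depth 3)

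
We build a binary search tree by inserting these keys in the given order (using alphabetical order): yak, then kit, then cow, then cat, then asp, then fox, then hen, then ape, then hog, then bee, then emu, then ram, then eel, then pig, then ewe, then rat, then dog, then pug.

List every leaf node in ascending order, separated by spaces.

Resulting structure (node: left, right):
  yak: L=kit, R=–
  kit: L=cow, R=ram
  cow: L=cat, R=fox
  cat: L=asp, R=–
  asp: L=ape, R=bee
  fox: L=emu, R=hen
  hen: L=–, R=hog
  ape: L=–, R=–
  hog: L=–, R=–
  bee: L=–, R=–
  emu: L=eel, R=ewe
  ram: L=pig, R=rat
  eel: L=dog, R=–
  pig: L=–, R=pug
  ewe: L=–, R=–
  rat: L=–, R=–
  dog: L=–, R=–
  pug: L=–, R=–

ape bee dog ewe hog pug rat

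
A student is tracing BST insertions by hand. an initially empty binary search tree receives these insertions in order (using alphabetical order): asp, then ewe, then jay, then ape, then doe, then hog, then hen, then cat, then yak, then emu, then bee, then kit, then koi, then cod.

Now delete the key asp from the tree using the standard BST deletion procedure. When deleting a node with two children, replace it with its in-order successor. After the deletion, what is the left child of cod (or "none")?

none

asp: root
ewe: right child of asp (depth 1)
jay: right child of ewe (depth 2)
ape: left child of asp (depth 1)
doe: left child of ewe (depth 2)
hog: left child of jay (depth 3)
hen: left child of hog (depth 4)
cat: left child of doe (depth 3)
yak: right child of jay (depth 3)
emu: right child of doe (depth 3)
bee: left child of cat (depth 4)
kit: left child of yak (depth 4)
koi: right child of kit (depth 5)
cod: right child of cat (depth 4)

Delete asp (two children — replace with in-order successor).
After deletion, cod's left child: none.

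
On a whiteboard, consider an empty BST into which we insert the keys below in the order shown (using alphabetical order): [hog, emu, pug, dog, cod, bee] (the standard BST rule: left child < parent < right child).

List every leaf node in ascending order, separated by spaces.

hog: root
emu: left child of hog (depth 1)
pug: right child of hog (depth 1)
dog: left child of emu (depth 2)
cod: left child of dog (depth 3)
bee: left child of cod (depth 4)

bee pug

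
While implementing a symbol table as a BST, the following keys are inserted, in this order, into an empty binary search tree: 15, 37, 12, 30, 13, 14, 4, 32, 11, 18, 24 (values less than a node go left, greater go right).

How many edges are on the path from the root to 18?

3

15: root
37: right child of 15 (depth 1)
12: left child of 15 (depth 1)
30: left child of 37 (depth 2)
13: right child of 12 (depth 2)
14: right child of 13 (depth 3)
4: left child of 12 (depth 2)
32: right child of 30 (depth 3)
11: right child of 4 (depth 3)
18: left child of 30 (depth 3)
24: right child of 18 (depth 4)

Path to 18: 15 → 37 → 30 → 18, which is 3 edges.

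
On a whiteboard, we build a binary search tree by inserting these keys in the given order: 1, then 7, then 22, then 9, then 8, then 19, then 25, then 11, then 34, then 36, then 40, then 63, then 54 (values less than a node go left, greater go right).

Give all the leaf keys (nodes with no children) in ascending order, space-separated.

8 11 54

1: root
7: right child of 1 (depth 1)
22: right child of 7 (depth 2)
9: left child of 22 (depth 3)
8: left child of 9 (depth 4)
19: right child of 9 (depth 4)
25: right child of 22 (depth 3)
11: left child of 19 (depth 5)
34: right child of 25 (depth 4)
36: right child of 34 (depth 5)
40: right child of 36 (depth 6)
63: right child of 40 (depth 7)
54: left child of 63 (depth 8)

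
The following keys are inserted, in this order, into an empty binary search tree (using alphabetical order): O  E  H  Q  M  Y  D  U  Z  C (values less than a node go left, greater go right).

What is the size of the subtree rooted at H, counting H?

O: root
E: left child of O (depth 1)
H: right child of E (depth 2)
Q: right child of O (depth 1)
M: right child of H (depth 3)
Y: right child of Q (depth 2)
D: left child of E (depth 2)
U: left child of Y (depth 3)
Z: right child of Y (depth 3)
C: left child of D (depth 3)

Subtree rooted at H contains: H, M — 2 nodes.

2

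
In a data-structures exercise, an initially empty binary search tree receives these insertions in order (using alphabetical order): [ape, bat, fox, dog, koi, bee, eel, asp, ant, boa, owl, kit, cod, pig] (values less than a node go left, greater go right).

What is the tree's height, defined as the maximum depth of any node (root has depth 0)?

ape: root
bat: right child of ape (depth 1)
fox: right child of bat (depth 2)
dog: left child of fox (depth 3)
koi: right child of fox (depth 3)
bee: left child of dog (depth 4)
eel: right child of dog (depth 4)
asp: left child of bat (depth 2)
ant: left child of ape (depth 1)
boa: right child of bee (depth 5)
owl: right child of koi (depth 4)
kit: left child of koi (depth 4)
cod: right child of boa (depth 6)
pig: right child of owl (depth 5)

The deepest node is cod at depth 6.

6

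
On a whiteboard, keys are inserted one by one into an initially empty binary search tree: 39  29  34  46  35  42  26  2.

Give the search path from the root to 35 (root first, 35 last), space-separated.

Resulting structure (node: left, right):
  39: L=29, R=46
  29: L=26, R=34
  34: L=–, R=35
  46: L=42, R=–
  35: L=–, R=–
  42: L=–, R=–
  26: L=2, R=–
  2: L=–, R=–

39 29 34 35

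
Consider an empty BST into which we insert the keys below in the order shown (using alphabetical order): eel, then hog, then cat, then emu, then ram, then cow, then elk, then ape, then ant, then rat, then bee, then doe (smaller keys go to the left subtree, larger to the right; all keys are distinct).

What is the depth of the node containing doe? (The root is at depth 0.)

3

Resulting structure (node: left, right):
  eel: L=cat, R=hog
  hog: L=emu, R=ram
  cat: L=ape, R=cow
  emu: L=elk, R=–
  ram: L=–, R=rat
  cow: L=–, R=doe
  elk: L=–, R=–
  ape: L=ant, R=bee
  ant: L=–, R=–
  rat: L=–, R=–
  bee: L=–, R=–
  doe: L=–, R=–

Path to doe: eel → cat → cow → doe, which is 3 edges.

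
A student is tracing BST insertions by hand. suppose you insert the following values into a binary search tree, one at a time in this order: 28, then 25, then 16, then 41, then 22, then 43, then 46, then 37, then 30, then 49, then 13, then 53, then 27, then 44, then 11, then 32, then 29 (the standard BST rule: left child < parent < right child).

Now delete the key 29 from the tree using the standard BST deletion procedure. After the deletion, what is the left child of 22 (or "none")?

none

Insert 28: tree is empty, so 28 becomes the root.
Insert 25: 25 < 28 → go left. Place as left child of 28.
Insert 16: 16 < 28 → go left; 16 < 25 → go left. Place as left child of 25.
Insert 41: 41 > 28 → go right. Place as right child of 28.
Insert 22: 22 < 28 → go left; 22 < 25 → go left; 22 > 16 → go right. Place as right child of 16.
Insert 43: 43 > 28 → go right; 43 > 41 → go right. Place as right child of 41.
Insert 46: 46 > 28 → go right; 46 > 41 → go right; 46 > 43 → go right. Place as right child of 43.
Insert 37: 37 > 28 → go right; 37 < 41 → go left. Place as left child of 41.
Insert 30: 30 > 28 → go right; 30 < 41 → go left; 30 < 37 → go left. Place as left child of 37.
Insert 49: 49 > 28 → go right; 49 > 41 → go right; 49 > 43 → go right; 49 > 46 → go right. Place as right child of 46.
Insert 13: 13 < 28 → go left; 13 < 25 → go left; 13 < 16 → go left. Place as left child of 16.
Insert 53: 53 > 28 → go right; 53 > 41 → go right; 53 > 43 → go right; 53 > 46 → go right; 53 > 49 → go right. Place as right child of 49.
Insert 27: 27 < 28 → go left; 27 > 25 → go right. Place as right child of 25.
Insert 44: 44 > 28 → go right; 44 > 41 → go right; 44 > 43 → go right; 44 < 46 → go left. Place as left child of 46.
Insert 11: 11 < 28 → go left; 11 < 25 → go left; 11 < 16 → go left; 11 < 13 → go left. Place as left child of 13.
Insert 32: 32 > 28 → go right; 32 < 41 → go left; 32 < 37 → go left; 32 > 30 → go right. Place as right child of 30.
Insert 29: 29 > 28 → go right; 29 < 41 → go left; 29 < 37 → go left; 29 < 30 → go left. Place as left child of 30.

Delete 29 (at most one child — splice it out).
After deletion, 22's left child: none.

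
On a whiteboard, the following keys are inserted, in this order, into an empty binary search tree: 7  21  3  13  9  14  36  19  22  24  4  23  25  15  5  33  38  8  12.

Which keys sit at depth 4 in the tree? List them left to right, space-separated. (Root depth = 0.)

8 12 19 24

7: root
21: right child of 7 (depth 1)
3: left child of 7 (depth 1)
13: left child of 21 (depth 2)
9: left child of 13 (depth 3)
14: right child of 13 (depth 3)
36: right child of 21 (depth 2)
19: right child of 14 (depth 4)
22: left child of 36 (depth 3)
24: right child of 22 (depth 4)
4: right child of 3 (depth 2)
23: left child of 24 (depth 5)
25: right child of 24 (depth 5)
15: left child of 19 (depth 5)
5: right child of 4 (depth 3)
33: right child of 25 (depth 6)
38: right child of 36 (depth 3)
8: left child of 9 (depth 4)
12: right child of 9 (depth 4)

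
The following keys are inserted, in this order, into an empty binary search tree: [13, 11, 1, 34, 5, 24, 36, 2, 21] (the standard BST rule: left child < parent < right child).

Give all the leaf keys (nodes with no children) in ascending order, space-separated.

13: root
11: left child of 13 (depth 1)
1: left child of 11 (depth 2)
34: right child of 13 (depth 1)
5: right child of 1 (depth 3)
24: left child of 34 (depth 2)
36: right child of 34 (depth 2)
2: left child of 5 (depth 4)
21: left child of 24 (depth 3)

2 21 36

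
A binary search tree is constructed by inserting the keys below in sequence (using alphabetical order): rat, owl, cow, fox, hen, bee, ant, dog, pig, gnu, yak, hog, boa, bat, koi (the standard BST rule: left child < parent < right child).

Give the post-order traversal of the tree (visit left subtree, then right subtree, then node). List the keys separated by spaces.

bat ant boa bee dog gnu koi hog hen fox cow pig owl yak rat

Insert rat: tree is empty, so rat becomes the root.
Insert owl: owl < rat → go left. Place as left child of rat.
Insert cow: cow < rat → go left; cow < owl → go left. Place as left child of owl.
Insert fox: fox < rat → go left; fox < owl → go left; fox > cow → go right. Place as right child of cow.
Insert hen: hen < rat → go left; hen < owl → go left; hen > cow → go right; hen > fox → go right. Place as right child of fox.
Insert bee: bee < rat → go left; bee < owl → go left; bee < cow → go left. Place as left child of cow.
Insert ant: ant < rat → go left; ant < owl → go left; ant < cow → go left; ant < bee → go left. Place as left child of bee.
Insert dog: dog < rat → go left; dog < owl → go left; dog > cow → go right; dog < fox → go left. Place as left child of fox.
Insert pig: pig < rat → go left; pig > owl → go right. Place as right child of owl.
Insert gnu: gnu < rat → go left; gnu < owl → go left; gnu > cow → go right; gnu > fox → go right; gnu < hen → go left. Place as left child of hen.
Insert yak: yak > rat → go right. Place as right child of rat.
Insert hog: hog < rat → go left; hog < owl → go left; hog > cow → go right; hog > fox → go right; hog > hen → go right. Place as right child of hen.
Insert boa: boa < rat → go left; boa < owl → go left; boa < cow → go left; boa > bee → go right. Place as right child of bee.
Insert bat: bat < rat → go left; bat < owl → go left; bat < cow → go left; bat < bee → go left; bat > ant → go right. Place as right child of ant.
Insert koi: koi < rat → go left; koi < owl → go left; koi > cow → go right; koi > fox → go right; koi > hen → go right; koi > hog → go right. Place as right child of hog.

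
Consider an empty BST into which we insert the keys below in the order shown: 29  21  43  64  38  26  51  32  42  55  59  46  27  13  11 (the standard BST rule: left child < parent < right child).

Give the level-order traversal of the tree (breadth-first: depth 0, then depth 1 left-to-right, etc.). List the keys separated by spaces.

29 21 43 13 26 38 64 11 27 32 42 51 46 55 59

29: root
21: left child of 29 (depth 1)
43: right child of 29 (depth 1)
64: right child of 43 (depth 2)
38: left child of 43 (depth 2)
26: right child of 21 (depth 2)
51: left child of 64 (depth 3)
32: left child of 38 (depth 3)
42: right child of 38 (depth 3)
55: right child of 51 (depth 4)
59: right child of 55 (depth 5)
46: left child of 51 (depth 4)
27: right child of 26 (depth 3)
13: left child of 21 (depth 2)
11: left child of 13 (depth 3)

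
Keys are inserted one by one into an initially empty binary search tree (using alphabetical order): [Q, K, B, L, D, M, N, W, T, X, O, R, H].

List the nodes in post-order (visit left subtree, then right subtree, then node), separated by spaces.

H D B O N M L K R T X W Q

Resulting structure (node: left, right):
  Q: L=K, R=W
  K: L=B, R=L
  B: L=–, R=D
  L: L=–, R=M
  D: L=–, R=H
  M: L=–, R=N
  N: L=–, R=O
  W: L=T, R=X
  T: L=R, R=–
  X: L=–, R=–
  O: L=–, R=–
  R: L=–, R=–
  H: L=–, R=–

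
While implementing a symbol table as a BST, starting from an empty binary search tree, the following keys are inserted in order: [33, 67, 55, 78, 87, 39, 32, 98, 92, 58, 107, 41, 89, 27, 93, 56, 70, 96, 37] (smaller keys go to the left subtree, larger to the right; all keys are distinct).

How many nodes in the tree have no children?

Resulting structure (node: left, right):
  33: L=32, R=67
  67: L=55, R=78
  55: L=39, R=58
  78: L=70, R=87
  87: L=–, R=98
  39: L=37, R=41
  32: L=27, R=–
  98: L=92, R=107
  92: L=89, R=93
  58: L=56, R=–
  107: L=–, R=–
  41: L=–, R=–
  89: L=–, R=–
  27: L=–, R=–
  93: L=–, R=96
  56: L=–, R=–
  70: L=–, R=–
  96: L=–, R=–
  37: L=–, R=–

Leaves: 27, 37, 41, 56, 70, 89, 96, 107 — 8 in total.

8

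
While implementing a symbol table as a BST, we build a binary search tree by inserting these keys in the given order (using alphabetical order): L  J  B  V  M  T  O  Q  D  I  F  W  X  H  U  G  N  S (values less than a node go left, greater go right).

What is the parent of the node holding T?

M

Resulting structure (node: left, right):
  L: L=J, R=V
  J: L=B, R=–
  B: L=–, R=D
  V: L=M, R=W
  M: L=–, R=T
  T: L=O, R=U
  O: L=N, R=Q
  Q: L=–, R=S
  D: L=–, R=I
  I: L=F, R=–
  F: L=–, R=H
  W: L=–, R=X
  X: L=–, R=–
  H: L=G, R=–
  U: L=–, R=–
  G: L=–, R=–
  N: L=–, R=–
  S: L=–, R=–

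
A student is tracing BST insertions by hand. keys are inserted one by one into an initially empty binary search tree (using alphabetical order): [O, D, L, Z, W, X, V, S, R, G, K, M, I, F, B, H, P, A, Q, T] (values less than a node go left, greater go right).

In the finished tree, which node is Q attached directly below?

P

Insert O: tree is empty, so O becomes the root.
Insert D: D < O → go left. Place as left child of O.
Insert L: L < O → go left; L > D → go right. Place as right child of D.
Insert Z: Z > O → go right. Place as right child of O.
Insert W: W > O → go right; W < Z → go left. Place as left child of Z.
Insert X: X > O → go right; X < Z → go left; X > W → go right. Place as right child of W.
Insert V: V > O → go right; V < Z → go left; V < W → go left. Place as left child of W.
Insert S: S > O → go right; S < Z → go left; S < W → go left; S < V → go left. Place as left child of V.
Insert R: R > O → go right; R < Z → go left; R < W → go left; R < V → go left; R < S → go left. Place as left child of S.
Insert G: G < O → go left; G > D → go right; G < L → go left. Place as left child of L.
Insert K: K < O → go left; K > D → go right; K < L → go left; K > G → go right. Place as right child of G.
Insert M: M < O → go left; M > D → go right; M > L → go right. Place as right child of L.
Insert I: I < O → go left; I > D → go right; I < L → go left; I > G → go right; I < K → go left. Place as left child of K.
Insert F: F < O → go left; F > D → go right; F < L → go left; F < G → go left. Place as left child of G.
Insert B: B < O → go left; B < D → go left. Place as left child of D.
Insert H: H < O → go left; H > D → go right; H < L → go left; H > G → go right; H < K → go left; H < I → go left. Place as left child of I.
Insert P: P > O → go right; P < Z → go left; P < W → go left; P < V → go left; P < S → go left; P < R → go left. Place as left child of R.
Insert A: A < O → go left; A < D → go left; A < B → go left. Place as left child of B.
Insert Q: Q > O → go right; Q < Z → go left; Q < W → go left; Q < V → go left; Q < S → go left; Q < R → go left; Q > P → go right. Place as right child of P.
Insert T: T > O → go right; T < Z → go left; T < W → go left; T < V → go left; T > S → go right. Place as right child of S.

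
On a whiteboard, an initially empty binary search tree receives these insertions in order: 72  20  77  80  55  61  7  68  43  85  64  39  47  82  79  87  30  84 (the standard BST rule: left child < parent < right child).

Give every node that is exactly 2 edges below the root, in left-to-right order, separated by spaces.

Insert 72: tree is empty, so 72 becomes the root.
Insert 20: 20 < 72 → go left. Place as left child of 72.
Insert 77: 77 > 72 → go right. Place as right child of 72.
Insert 80: 80 > 72 → go right; 80 > 77 → go right. Place as right child of 77.
Insert 55: 55 < 72 → go left; 55 > 20 → go right. Place as right child of 20.
Insert 61: 61 < 72 → go left; 61 > 20 → go right; 61 > 55 → go right. Place as right child of 55.
Insert 7: 7 < 72 → go left; 7 < 20 → go left. Place as left child of 20.
Insert 68: 68 < 72 → go left; 68 > 20 → go right; 68 > 55 → go right; 68 > 61 → go right. Place as right child of 61.
Insert 43: 43 < 72 → go left; 43 > 20 → go right; 43 < 55 → go left. Place as left child of 55.
Insert 85: 85 > 72 → go right; 85 > 77 → go right; 85 > 80 → go right. Place as right child of 80.
Insert 64: 64 < 72 → go left; 64 > 20 → go right; 64 > 55 → go right; 64 > 61 → go right; 64 < 68 → go left. Place as left child of 68.
Insert 39: 39 < 72 → go left; 39 > 20 → go right; 39 < 55 → go left; 39 < 43 → go left. Place as left child of 43.
Insert 47: 47 < 72 → go left; 47 > 20 → go right; 47 < 55 → go left; 47 > 43 → go right. Place as right child of 43.
Insert 82: 82 > 72 → go right; 82 > 77 → go right; 82 > 80 → go right; 82 < 85 → go left. Place as left child of 85.
Insert 79: 79 > 72 → go right; 79 > 77 → go right; 79 < 80 → go left. Place as left child of 80.
Insert 87: 87 > 72 → go right; 87 > 77 → go right; 87 > 80 → go right; 87 > 85 → go right. Place as right child of 85.
Insert 30: 30 < 72 → go left; 30 > 20 → go right; 30 < 55 → go left; 30 < 43 → go left; 30 < 39 → go left. Place as left child of 39.
Insert 84: 84 > 72 → go right; 84 > 77 → go right; 84 > 80 → go right; 84 < 85 → go left; 84 > 82 → go right. Place as right child of 82.

7 55 80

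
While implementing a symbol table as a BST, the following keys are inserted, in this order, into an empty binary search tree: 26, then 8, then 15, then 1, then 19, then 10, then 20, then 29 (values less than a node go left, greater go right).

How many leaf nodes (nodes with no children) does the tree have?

4

26: root
8: left child of 26 (depth 1)
15: right child of 8 (depth 2)
1: left child of 8 (depth 2)
19: right child of 15 (depth 3)
10: left child of 15 (depth 3)
20: right child of 19 (depth 4)
29: right child of 26 (depth 1)

Leaves: 1, 10, 20, 29 — 4 in total.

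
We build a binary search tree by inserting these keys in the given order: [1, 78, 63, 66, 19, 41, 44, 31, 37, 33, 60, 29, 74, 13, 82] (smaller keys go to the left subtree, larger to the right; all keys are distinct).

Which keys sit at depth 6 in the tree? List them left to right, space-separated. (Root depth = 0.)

29 37 60

Resulting structure (node: left, right):
  1: L=–, R=78
  78: L=63, R=82
  63: L=19, R=66
  66: L=–, R=74
  19: L=13, R=41
  41: L=31, R=44
  44: L=–, R=60
  31: L=29, R=37
  37: L=33, R=–
  33: L=–, R=–
  60: L=–, R=–
  29: L=–, R=–
  74: L=–, R=–
  13: L=–, R=–
  82: L=–, R=–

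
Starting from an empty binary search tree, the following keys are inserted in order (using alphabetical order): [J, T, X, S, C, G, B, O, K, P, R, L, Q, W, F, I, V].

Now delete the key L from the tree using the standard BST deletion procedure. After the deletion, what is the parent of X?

Insert J: tree is empty, so J becomes the root.
Insert T: T > J → go right. Place as right child of J.
Insert X: X > J → go right; X > T → go right. Place as right child of T.
Insert S: S > J → go right; S < T → go left. Place as left child of T.
Insert C: C < J → go left. Place as left child of J.
Insert G: G < J → go left; G > C → go right. Place as right child of C.
Insert B: B < J → go left; B < C → go left. Place as left child of C.
Insert O: O > J → go right; O < T → go left; O < S → go left. Place as left child of S.
Insert K: K > J → go right; K < T → go left; K < S → go left; K < O → go left. Place as left child of O.
Insert P: P > J → go right; P < T → go left; P < S → go left; P > O → go right. Place as right child of O.
Insert R: R > J → go right; R < T → go left; R < S → go left; R > O → go right; R > P → go right. Place as right child of P.
Insert L: L > J → go right; L < T → go left; L < S → go left; L < O → go left; L > K → go right. Place as right child of K.
Insert Q: Q > J → go right; Q < T → go left; Q < S → go left; Q > O → go right; Q > P → go right; Q < R → go left. Place as left child of R.
Insert W: W > J → go right; W > T → go right; W < X → go left. Place as left child of X.
Insert F: F < J → go left; F > C → go right; F < G → go left. Place as left child of G.
Insert I: I < J → go left; I > C → go right; I > G → go right. Place as right child of G.
Insert V: V > J → go right; V > T → go right; V < X → go left; V < W → go left. Place as left child of W.

Delete L (at most one child — splice it out).
After deletion, X's parent is T.

T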